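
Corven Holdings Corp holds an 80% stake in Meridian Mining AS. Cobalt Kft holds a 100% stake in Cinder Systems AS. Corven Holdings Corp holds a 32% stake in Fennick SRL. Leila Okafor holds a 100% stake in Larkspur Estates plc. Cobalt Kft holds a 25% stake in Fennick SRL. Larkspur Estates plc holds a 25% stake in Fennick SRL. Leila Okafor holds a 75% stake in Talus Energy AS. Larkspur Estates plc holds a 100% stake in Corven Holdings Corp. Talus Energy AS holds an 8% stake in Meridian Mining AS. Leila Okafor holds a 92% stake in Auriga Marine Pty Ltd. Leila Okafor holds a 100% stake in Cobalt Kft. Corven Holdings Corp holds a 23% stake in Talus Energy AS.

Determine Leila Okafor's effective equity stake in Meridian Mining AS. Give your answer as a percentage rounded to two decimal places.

87.84%

Leila reaches Meridian along 3 paths.
Via Talus: 75% × 8% = 6%.
Via Larkspur → Corven → Talus: 100% × 100% × 23% × 8% = 1.84%.
Via Larkspur → Corven: 100% × 100% × 80% = 80%.
Total: 6% + 1.84% + 80% = 87.84%.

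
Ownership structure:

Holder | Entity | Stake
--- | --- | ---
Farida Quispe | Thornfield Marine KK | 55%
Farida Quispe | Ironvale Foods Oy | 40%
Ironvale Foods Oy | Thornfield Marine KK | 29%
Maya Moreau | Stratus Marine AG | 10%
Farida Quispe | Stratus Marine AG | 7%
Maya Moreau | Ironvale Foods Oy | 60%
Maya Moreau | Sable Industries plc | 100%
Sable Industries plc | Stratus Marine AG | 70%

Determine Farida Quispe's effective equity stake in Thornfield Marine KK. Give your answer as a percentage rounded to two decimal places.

66.60%

Farida reaches Thornfield along 2 paths.
Via Ironvale: 40% × 29% = 11.6%.
Direct stake: 55% = 55%.
Total: 11.6% + 55% = 66.6%.
Rounded: 66.60%.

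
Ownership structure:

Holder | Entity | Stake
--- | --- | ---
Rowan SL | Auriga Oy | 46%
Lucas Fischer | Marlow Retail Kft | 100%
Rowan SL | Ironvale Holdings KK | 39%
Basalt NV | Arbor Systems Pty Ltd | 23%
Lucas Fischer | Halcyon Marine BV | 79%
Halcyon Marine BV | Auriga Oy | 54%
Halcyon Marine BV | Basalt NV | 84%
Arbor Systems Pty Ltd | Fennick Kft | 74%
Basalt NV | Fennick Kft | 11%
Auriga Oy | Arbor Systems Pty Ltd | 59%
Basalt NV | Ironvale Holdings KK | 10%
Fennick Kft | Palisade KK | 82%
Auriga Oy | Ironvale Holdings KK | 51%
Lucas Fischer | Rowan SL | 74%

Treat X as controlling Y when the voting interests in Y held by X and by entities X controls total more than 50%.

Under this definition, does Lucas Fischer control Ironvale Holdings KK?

Lucas holds 74% of Rowan, so Lucas controls Rowan.
Lucas holds 79% of Halcyon, so Lucas controls Halcyon.
Halcyon holds 84% of Basalt, so Lucas controls Basalt.
Rowan and Halcyon together hold 46% + 54% = 100% of Auriga, so Lucas controls Auriga.
Rowan and Basalt and Auriga together hold 39% + 10% + 51% = 100% of Ironvale, so Lucas controls Ironvale.

Yes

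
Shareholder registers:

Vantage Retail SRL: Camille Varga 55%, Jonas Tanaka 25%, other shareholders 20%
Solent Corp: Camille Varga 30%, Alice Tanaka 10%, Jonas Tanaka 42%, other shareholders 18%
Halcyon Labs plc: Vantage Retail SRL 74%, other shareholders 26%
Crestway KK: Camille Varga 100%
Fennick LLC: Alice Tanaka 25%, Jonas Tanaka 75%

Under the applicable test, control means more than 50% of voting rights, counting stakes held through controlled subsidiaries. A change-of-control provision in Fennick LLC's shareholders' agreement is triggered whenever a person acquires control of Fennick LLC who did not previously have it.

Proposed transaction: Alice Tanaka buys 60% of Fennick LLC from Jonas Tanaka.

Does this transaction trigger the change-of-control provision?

The purchase adds only to Alice's holdings (Jonas's stake shrinks), so Alice is the only person who could newly come to control Fennick.
Alice's largest direct stake is 25% in Fennick, which does not meet the threshold, so Alice controls no company.
In Fennick, Alice's side holds only 25%, not > 50%.
So before the transaction, Alice does not control Fennick.
After the purchase, Alice's direct stake in Fennick rises to 25% + 60% = 85%, and Jonas's stake falls to 15%.
Alice holds 85% of Fennick, so Alice controls Fennick.
Alice did not control Fennick before and does after, so the clause is triggered.

Yes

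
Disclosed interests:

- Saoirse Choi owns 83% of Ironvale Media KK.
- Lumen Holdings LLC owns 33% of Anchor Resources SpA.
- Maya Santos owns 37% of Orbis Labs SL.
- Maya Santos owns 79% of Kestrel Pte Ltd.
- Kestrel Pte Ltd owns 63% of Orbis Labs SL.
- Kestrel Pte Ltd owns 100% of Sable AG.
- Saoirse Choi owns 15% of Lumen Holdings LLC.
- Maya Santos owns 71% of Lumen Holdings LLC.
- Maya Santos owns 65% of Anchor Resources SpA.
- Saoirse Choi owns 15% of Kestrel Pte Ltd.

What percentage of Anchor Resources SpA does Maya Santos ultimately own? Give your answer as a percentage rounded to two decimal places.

Maya reaches Anchor along 2 paths.
Direct stake: 65% = 65%.
Via Lumen: 71% × 33% = 23.43%.
Total: 65% + 23.43% = 88.43%.

88.43%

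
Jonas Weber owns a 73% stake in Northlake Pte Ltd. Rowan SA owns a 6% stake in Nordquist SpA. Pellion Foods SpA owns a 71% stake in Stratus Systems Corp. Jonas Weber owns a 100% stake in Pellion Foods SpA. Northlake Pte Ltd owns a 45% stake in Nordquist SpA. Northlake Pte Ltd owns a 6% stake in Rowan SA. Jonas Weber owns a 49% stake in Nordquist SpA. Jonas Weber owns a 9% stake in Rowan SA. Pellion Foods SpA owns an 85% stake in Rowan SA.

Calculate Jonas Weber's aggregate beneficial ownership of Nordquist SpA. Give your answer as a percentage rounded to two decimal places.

Jonas reaches Nordquist along 5 paths.
Direct stake: 49% = 49%.
Via Northlake: 73% × 45% = 32.85%.
Via Rowan: 9% × 6% = 0.54%.
Via Northlake → Rowan: 73% × 6% × 6% = 0.2628%.
Via Pellion → Rowan: 100% × 85% × 6% = 5.1%.
Total: 49% + 32.85% + 0.54% + 0.2628% + 5.1% = 87.7528%.
Rounded: 87.75%.

87.75%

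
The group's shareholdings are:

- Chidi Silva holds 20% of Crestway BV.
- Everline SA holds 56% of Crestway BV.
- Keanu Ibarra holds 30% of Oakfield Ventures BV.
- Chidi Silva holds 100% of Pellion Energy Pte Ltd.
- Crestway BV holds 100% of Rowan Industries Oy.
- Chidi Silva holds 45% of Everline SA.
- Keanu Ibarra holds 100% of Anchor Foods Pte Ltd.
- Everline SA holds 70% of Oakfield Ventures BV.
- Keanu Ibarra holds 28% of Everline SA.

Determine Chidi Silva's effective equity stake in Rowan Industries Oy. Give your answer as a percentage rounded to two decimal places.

45.20%

Chidi reaches Rowan along 2 paths.
Via Crestway: 20% × 100% = 20%.
Via Everline → Crestway: 45% × 56% × 100% = 25.2%.
Total: 20% + 25.2% = 45.2%.
Rounded: 45.20%.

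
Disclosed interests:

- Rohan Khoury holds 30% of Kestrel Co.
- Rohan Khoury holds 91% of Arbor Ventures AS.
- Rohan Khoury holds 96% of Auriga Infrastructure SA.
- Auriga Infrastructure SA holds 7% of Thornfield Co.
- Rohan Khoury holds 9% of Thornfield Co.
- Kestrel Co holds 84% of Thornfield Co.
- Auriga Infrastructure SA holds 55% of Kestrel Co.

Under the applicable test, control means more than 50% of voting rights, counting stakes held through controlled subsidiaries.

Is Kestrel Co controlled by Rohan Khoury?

Rohan holds 96% of Auriga, so Rohan controls Auriga.
Auriga and Rohan together hold 55% + 30% = 85% of Kestrel, so Rohan controls Kestrel.

Yes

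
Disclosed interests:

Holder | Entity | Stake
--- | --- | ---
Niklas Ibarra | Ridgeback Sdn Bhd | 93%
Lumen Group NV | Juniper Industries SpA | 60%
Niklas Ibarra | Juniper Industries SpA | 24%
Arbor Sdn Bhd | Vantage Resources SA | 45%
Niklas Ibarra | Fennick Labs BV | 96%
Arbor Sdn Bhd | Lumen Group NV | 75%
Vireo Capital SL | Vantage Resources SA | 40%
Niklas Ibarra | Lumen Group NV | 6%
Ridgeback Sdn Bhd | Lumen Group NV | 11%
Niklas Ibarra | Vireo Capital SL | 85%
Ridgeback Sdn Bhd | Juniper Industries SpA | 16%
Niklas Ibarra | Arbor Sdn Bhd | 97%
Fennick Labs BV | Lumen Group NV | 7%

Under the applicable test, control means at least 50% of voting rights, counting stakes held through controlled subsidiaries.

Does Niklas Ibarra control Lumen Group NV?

Yes

Niklas holds 97% of Arbor, so Niklas controls Arbor.
Niklas holds 96% of Fennick, so Niklas controls Fennick.
Niklas holds 93% of Ridgeback, so Niklas controls Ridgeback.
Arbor and Niklas and Fennick and Ridgeback together hold 75% + 6% + 7% + 11% = 99% of Lumen, so Niklas controls Lumen.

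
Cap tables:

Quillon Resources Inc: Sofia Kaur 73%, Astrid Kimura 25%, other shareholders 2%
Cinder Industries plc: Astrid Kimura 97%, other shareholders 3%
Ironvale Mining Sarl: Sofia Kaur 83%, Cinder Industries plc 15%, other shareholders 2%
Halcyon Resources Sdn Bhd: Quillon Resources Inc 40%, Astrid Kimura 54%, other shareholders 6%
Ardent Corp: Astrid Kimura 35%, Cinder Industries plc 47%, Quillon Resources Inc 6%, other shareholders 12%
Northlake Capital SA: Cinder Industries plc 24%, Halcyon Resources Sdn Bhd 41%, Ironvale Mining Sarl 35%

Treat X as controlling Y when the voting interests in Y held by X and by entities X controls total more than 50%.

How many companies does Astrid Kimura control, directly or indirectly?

4

Astrid holds 97% of Cinder, so Astrid controls Cinder.
Astrid holds 54% of Halcyon, so Astrid controls Halcyon.
Astrid and Cinder together hold 35% + 47% = 82% of Ardent, so Astrid controls Ardent.
Cinder and Halcyon together hold 24% + 41% = 65% of Northlake, so Astrid controls Northlake.
No other company's threshold is met.
Astrid controls 4 companies.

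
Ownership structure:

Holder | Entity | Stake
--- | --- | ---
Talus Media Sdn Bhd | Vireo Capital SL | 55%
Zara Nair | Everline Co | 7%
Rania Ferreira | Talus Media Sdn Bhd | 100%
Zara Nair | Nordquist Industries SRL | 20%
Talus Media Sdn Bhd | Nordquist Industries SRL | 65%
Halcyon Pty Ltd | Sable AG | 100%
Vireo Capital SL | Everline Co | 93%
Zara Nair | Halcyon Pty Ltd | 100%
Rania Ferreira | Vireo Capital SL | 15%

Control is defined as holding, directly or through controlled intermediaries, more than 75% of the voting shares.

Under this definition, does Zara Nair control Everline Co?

Zara holds 100% of Halcyon, so Zara controls Halcyon.
Halcyon holds 100% of Sable, so Zara controls Sable.
In Everline, Zara's side holds only 7%, not > 75%.
So Zara does not control Everline.

No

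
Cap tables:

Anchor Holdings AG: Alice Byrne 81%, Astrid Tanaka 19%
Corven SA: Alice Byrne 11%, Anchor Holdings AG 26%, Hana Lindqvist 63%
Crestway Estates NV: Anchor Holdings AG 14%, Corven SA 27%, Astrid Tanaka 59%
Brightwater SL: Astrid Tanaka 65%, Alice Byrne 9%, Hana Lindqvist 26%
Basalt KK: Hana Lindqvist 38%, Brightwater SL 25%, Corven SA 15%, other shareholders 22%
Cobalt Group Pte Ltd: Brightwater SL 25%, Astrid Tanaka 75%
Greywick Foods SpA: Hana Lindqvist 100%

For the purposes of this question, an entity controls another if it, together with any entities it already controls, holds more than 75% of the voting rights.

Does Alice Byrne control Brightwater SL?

No

Alice holds 81% of Anchor, so Alice controls Anchor.
In Brightwater, Alice's side holds only 9%, not > 75%.
So Alice does not control Brightwater.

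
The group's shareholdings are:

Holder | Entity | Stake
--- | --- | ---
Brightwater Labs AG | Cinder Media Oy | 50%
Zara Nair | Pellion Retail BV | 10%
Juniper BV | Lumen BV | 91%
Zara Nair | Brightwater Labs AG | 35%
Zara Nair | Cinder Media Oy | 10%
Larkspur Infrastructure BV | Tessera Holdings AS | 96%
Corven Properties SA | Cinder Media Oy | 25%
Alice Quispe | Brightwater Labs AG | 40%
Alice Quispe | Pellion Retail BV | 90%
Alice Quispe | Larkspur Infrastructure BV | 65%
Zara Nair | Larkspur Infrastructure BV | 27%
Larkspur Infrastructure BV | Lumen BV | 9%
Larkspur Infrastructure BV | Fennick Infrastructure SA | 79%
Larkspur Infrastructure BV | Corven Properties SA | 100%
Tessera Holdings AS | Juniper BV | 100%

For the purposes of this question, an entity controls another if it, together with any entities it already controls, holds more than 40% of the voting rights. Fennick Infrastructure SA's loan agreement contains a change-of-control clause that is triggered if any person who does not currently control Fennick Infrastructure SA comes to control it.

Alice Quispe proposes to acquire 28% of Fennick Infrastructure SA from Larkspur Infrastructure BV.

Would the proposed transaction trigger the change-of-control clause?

The purchase adds only to Alice's holdings (Larkspur's stake shrinks), so Alice is the only person who could newly come to control Fennick.
Alice holds 65% of Larkspur, so Alice controls Larkspur.
Larkspur holds 79% of Fennick, so Alice controls Fennick.
So Alice already controls Fennick before the transaction.
After the purchase, Alice holds 28% of Fennick directly, and Larkspur's stake falls to 51%.
Alice controlled Fennick already, so this is not a new person acquiring control; every other person's position is unchanged or reduced.
No new person acquires control, so the clause is not triggered.

No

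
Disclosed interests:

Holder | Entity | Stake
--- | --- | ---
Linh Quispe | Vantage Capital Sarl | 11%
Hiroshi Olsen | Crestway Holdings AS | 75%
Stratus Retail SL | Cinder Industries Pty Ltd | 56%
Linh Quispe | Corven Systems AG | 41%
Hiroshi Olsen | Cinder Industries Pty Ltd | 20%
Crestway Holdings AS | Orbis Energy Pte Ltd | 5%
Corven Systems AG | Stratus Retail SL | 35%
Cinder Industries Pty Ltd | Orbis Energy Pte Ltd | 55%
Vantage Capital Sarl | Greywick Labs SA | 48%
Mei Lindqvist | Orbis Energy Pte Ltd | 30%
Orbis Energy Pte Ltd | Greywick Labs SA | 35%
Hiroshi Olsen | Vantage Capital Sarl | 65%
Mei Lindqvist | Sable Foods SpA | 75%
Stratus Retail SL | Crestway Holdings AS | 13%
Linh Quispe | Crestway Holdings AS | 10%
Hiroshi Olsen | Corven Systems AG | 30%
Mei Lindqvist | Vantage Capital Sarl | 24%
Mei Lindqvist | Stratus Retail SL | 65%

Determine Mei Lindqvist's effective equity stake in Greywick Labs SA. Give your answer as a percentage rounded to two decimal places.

Mei reaches Greywick along 4 paths.
Via Stratus → Cinder → Orbis: 65% × 56% × 55% × 35% = 7.007%.
Via Stratus → Crestway → Orbis: 65% × 13% × 5% × 35% = 0.147875%.
Via Orbis: 30% × 35% = 10.5%.
Via Vantage: 24% × 48% = 11.52%.
Total: 7.007% + 0.147875% + 10.5% + 11.52% = 29.174875%.
Rounded: 29.17%.

29.17%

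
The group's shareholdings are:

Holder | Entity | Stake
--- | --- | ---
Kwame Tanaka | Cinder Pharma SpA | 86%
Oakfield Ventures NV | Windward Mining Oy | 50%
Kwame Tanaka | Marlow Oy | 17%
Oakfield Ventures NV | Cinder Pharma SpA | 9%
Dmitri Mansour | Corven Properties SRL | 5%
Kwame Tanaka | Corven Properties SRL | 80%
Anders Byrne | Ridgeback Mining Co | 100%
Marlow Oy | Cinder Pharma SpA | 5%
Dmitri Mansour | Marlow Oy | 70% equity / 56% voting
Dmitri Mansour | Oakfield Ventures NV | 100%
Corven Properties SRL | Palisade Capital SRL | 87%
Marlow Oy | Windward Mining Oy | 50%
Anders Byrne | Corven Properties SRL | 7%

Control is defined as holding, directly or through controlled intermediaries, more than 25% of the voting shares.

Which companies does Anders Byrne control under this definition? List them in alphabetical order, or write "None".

Anders holds 100% of Ridgeback, so Anders controls Ridgeback.
No other company's threshold is met.

Ridgeback Mining Co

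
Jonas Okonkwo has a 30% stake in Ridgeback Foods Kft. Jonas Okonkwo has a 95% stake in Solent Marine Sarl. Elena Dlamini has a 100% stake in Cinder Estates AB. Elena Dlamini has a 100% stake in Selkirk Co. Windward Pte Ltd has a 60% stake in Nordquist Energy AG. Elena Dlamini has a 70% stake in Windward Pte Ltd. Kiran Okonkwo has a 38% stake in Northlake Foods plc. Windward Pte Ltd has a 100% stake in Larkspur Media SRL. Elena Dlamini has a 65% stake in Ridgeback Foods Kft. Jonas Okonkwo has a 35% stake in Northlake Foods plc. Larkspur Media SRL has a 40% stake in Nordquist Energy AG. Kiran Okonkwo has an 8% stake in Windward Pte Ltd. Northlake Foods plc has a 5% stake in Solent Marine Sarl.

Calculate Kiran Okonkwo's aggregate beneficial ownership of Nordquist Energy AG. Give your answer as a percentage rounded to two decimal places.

8.00%

Kiran reaches Nordquist along 2 paths.
Via Windward → Larkspur: 8% × 100% × 40% = 3.2%.
Via Windward: 8% × 60% = 4.8%.
Total: 3.2% + 4.8% = 8%.
Rounded: 8.00%.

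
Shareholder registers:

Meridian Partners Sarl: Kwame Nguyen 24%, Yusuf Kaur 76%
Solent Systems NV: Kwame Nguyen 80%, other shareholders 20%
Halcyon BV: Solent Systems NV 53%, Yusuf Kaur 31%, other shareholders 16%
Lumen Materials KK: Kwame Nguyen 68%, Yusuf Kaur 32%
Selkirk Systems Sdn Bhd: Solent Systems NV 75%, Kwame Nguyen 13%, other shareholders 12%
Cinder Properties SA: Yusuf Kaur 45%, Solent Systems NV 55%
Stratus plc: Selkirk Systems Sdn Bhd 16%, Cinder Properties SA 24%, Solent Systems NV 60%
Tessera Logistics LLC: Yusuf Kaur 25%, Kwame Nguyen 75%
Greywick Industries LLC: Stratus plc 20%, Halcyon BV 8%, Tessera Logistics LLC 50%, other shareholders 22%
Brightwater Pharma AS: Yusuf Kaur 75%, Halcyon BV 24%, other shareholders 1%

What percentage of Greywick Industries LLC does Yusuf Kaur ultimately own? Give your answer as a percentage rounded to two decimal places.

Yusuf reaches Greywick along 3 paths.
Via Cinder → Stratus: 45% × 24% × 20% = 2.16%.
Via Halcyon: 31% × 8% = 2.48%.
Via Tessera: 25% × 50% = 12.5%.
Total: 2.16% + 2.48% + 12.5% = 17.14%.

17.14%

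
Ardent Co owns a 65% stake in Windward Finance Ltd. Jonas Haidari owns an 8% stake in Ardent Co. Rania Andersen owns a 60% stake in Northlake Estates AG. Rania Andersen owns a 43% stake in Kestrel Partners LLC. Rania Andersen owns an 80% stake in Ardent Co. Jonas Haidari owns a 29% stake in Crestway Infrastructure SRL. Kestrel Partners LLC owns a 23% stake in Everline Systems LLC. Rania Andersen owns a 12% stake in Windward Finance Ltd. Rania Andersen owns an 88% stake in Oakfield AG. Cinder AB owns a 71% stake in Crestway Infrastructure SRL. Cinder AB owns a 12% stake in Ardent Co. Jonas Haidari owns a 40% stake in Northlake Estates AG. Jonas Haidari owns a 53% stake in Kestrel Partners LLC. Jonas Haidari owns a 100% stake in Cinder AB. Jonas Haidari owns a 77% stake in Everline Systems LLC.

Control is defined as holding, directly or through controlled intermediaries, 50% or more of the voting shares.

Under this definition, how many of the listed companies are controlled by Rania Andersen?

4

Rania holds 80% of Ardent, so Rania controls Ardent.
Ardent and Rania together hold 65% + 12% = 77% of Windward, so Rania controls Windward.
Rania holds 60% of Northlake, so Rania controls Northlake.
Rania holds 88% of Oakfield, so Rania controls Oakfield.
No other company's threshold is met.
Rania controls 4 companies.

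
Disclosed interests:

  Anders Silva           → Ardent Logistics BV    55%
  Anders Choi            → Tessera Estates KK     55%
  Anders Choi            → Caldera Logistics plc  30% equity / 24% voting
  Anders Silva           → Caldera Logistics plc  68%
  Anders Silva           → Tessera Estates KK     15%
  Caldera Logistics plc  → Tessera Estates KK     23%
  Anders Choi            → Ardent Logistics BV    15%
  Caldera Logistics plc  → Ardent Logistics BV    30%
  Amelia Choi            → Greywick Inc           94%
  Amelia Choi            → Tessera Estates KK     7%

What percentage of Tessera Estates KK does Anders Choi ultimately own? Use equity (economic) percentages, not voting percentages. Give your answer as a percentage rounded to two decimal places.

61.90%

Anders Choi reaches Tessera along 2 paths.
Via Caldera: 30% × 23% = 6.9%.
Direct stake: 55% = 55%.
Total: 6.9% + 55% = 61.9%.
Rounded: 61.90%.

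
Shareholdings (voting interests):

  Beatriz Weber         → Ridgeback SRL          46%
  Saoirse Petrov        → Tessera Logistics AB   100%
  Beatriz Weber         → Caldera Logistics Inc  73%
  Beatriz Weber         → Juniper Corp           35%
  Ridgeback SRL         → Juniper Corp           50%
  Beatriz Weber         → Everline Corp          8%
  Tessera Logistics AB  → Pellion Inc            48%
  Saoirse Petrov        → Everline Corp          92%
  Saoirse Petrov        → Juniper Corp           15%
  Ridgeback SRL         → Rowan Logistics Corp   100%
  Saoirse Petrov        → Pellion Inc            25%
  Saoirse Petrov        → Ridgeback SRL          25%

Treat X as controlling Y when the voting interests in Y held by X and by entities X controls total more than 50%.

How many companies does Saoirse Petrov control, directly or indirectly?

3

Saoirse holds 92% of Everline, so Saoirse controls Everline.
Saoirse holds 100% of Tessera, so Saoirse controls Tessera.
Saoirse and Tessera together hold 25% + 48% = 73% of Pellion, so Saoirse controls Pellion.
No other company's threshold is met.
Saoirse controls 3 companies.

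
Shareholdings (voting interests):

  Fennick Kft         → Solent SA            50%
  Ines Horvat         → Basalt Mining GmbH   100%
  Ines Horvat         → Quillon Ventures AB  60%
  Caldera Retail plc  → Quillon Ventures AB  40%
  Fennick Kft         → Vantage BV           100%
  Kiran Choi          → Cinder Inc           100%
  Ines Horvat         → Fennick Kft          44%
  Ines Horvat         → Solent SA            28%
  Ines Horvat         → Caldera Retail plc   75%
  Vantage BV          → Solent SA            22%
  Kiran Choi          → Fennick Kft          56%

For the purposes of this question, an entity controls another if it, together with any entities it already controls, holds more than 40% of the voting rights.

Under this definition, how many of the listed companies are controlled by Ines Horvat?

Ines holds 75% of Caldera, so Ines controls Caldera.
Ines holds 44% of Fennick, so Ines controls Fennick.
Caldera and Ines together hold 40% + 60% = 100% of Quillon, so Ines controls Quillon.
Fennick holds 100% of Vantage, so Ines controls Vantage.
Vantage and Fennick and Ines together hold 22% + 50% + 28% = 100% of Solent, so Ines controls Solent.
Ines holds 100% of Basalt, so Ines controls Basalt.
No other company's threshold is met.
Ines controls 6 companies.

6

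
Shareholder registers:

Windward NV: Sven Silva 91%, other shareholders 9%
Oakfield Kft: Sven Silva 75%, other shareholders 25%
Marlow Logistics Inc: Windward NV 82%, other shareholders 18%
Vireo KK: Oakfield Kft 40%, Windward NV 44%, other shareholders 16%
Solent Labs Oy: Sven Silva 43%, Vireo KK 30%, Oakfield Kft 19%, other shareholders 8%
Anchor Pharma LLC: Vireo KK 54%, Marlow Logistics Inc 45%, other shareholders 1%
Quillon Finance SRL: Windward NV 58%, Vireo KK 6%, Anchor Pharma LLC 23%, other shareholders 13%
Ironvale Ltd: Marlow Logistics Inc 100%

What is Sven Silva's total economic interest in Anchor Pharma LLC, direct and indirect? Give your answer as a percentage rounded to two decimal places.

71.40%

Sven reaches Anchor along 3 paths.
Via Oakfield → Vireo: 75% × 40% × 54% = 16.2%.
Via Windward → Vireo: 91% × 44% × 54% = 21.6216%.
Via Windward → Marlow: 91% × 82% × 45% = 33.579%.
Total: 16.2% + 21.6216% + 33.579% = 71.4006%.
Rounded: 71.40%.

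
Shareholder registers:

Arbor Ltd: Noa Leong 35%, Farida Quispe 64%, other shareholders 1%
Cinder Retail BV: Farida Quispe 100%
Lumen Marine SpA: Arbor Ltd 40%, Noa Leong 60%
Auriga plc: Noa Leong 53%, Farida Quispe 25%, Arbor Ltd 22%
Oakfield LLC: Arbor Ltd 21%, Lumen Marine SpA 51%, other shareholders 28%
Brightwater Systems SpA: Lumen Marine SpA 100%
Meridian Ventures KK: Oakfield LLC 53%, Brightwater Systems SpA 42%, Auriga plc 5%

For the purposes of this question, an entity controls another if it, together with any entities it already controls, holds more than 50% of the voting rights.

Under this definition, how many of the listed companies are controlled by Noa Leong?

Noa holds 60% of Lumen, so Noa controls Lumen.
Noa holds 53% of Auriga, so Noa controls Auriga.
Lumen holds 51% of Oakfield, so Noa controls Oakfield.
Lumen holds 100% of Brightwater, so Noa controls Brightwater.
Oakfield and Brightwater and Auriga together hold 53% + 42% + 5% = 100% of Meridian, so Noa controls Meridian.
No other company's threshold is met.
Noa controls 5 companies.

5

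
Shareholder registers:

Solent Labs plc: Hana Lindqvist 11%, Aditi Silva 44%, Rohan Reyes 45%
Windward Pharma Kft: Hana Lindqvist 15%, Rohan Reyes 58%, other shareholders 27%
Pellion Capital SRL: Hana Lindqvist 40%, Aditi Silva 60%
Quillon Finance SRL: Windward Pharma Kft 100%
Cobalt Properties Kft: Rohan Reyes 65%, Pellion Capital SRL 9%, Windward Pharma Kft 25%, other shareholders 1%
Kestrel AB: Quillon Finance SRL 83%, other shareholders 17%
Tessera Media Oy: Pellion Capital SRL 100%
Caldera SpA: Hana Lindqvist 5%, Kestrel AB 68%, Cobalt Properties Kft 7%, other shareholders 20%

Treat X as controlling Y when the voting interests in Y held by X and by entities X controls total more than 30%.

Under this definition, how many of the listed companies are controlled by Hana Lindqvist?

Hana holds 40% of Pellion, so Hana controls Pellion.
Pellion holds 100% of Tessera, so Hana controls Tessera.
No other company's threshold is met.
Hana controls 2 companies.

2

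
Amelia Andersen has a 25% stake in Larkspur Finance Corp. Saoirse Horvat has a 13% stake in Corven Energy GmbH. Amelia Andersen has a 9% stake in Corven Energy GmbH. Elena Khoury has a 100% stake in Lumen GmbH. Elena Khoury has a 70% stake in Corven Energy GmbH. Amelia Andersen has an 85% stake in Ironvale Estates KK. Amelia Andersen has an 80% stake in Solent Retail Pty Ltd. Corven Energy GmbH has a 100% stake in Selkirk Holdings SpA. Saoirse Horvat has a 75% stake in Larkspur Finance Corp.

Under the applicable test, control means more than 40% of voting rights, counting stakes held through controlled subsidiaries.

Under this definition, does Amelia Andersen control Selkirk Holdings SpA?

No

Amelia holds 80% of Solent, so Amelia controls Solent.
Amelia holds 85% of Ironvale, so Amelia controls Ironvale.
Neither Amelia nor any entity Amelia controls holds any voting interest in Selkirk.
So Amelia does not control Selkirk.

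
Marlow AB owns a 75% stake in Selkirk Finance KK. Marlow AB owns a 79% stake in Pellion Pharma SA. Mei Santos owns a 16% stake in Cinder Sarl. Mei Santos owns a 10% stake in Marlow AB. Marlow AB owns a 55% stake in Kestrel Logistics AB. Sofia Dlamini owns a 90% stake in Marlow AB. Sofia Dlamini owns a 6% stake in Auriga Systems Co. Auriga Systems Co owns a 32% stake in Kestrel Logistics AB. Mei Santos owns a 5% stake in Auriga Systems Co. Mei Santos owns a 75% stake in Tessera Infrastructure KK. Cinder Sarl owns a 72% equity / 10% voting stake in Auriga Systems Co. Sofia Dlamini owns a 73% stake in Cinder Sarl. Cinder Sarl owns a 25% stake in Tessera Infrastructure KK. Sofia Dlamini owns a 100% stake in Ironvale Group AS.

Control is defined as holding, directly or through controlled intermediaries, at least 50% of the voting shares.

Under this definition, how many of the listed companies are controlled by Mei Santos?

1

Mei holds 75% of Tessera, so Mei controls Tessera.
No other company's threshold is met.
Mei controls 1 company.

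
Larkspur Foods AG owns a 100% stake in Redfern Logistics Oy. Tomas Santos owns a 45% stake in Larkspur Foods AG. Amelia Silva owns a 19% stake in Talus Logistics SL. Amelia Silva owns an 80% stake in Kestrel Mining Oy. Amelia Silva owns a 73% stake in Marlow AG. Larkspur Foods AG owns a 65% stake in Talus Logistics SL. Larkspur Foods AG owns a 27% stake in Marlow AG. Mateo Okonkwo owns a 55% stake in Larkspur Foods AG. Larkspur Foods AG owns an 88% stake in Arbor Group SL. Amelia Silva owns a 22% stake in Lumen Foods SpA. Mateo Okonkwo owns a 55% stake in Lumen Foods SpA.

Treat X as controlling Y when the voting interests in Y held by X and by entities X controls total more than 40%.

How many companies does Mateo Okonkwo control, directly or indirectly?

5

Mateo holds 55% of Lumen, so Mateo controls Lumen.
Mateo holds 55% of Larkspur, so Mateo controls Larkspur.
Larkspur holds 100% of Redfern, so Mateo controls Redfern.
Larkspur holds 65% of Talus, so Mateo controls Talus.
Larkspur holds 88% of Arbor, so Mateo controls Arbor.
No other company's threshold is met.
Mateo controls 5 companies.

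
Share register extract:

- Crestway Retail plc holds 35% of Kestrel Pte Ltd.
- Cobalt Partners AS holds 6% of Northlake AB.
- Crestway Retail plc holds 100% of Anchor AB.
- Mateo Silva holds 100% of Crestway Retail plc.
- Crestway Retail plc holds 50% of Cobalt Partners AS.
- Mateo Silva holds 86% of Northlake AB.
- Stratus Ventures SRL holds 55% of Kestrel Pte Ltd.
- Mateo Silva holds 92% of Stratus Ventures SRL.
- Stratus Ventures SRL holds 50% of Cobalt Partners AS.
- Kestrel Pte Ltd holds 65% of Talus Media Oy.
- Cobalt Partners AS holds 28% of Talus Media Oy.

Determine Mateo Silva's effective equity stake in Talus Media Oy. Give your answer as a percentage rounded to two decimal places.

82.52%

Mateo reaches Talus along 4 paths.
Via Crestway → Cobalt: 100% × 50% × 28% = 14%.
Via Stratus → Cobalt: 92% × 50% × 28% = 12.88%.
Via Stratus → Kestrel: 92% × 55% × 65% = 32.89%.
Via Crestway → Kestrel: 100% × 35% × 65% = 22.75%.
Total: 14% + 12.88% + 32.89% + 22.75% = 82.52%.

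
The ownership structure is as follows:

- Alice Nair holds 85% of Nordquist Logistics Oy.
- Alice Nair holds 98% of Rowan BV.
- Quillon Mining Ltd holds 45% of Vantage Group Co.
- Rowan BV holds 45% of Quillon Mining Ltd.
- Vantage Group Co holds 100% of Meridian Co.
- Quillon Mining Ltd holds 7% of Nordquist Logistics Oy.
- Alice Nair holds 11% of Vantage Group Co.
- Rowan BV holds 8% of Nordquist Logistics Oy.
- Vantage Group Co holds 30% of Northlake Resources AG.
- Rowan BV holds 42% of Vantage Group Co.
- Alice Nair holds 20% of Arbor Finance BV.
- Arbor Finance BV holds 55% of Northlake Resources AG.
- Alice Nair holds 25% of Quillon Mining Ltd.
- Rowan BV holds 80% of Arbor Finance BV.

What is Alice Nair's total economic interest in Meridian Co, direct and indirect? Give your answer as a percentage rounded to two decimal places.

83.26%

Alice reaches Meridian along 4 paths.
Via Vantage: 11% × 100% = 11%.
Via Quillon → Vantage: 25% × 45% × 100% = 11.25%.
Via Rowan → Quillon → Vantage: 98% × 45% × 45% × 100% = 19.845%.
Via Rowan → Vantage: 98% × 42% × 100% = 41.16%.
Total: 11% + 11.25% + 19.845% + 41.16% = 83.255%.
Rounded: 83.26%.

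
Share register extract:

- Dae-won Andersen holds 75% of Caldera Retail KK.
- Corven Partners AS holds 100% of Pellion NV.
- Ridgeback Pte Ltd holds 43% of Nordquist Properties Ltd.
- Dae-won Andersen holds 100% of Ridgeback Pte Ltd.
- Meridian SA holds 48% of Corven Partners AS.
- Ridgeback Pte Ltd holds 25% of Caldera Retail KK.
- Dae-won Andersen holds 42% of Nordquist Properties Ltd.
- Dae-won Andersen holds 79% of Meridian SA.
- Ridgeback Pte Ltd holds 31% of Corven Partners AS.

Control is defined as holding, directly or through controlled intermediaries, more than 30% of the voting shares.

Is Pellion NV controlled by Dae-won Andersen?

Yes

Dae-won holds 79% of Meridian, so Dae-won controls Meridian.
Dae-won holds 100% of Ridgeback, so Dae-won controls Ridgeback.
Ridgeback and Meridian together hold 31% + 48% = 79% of Corven, so Dae-won controls Corven.
Corven holds 100% of Pellion, so Dae-won controls Pellion.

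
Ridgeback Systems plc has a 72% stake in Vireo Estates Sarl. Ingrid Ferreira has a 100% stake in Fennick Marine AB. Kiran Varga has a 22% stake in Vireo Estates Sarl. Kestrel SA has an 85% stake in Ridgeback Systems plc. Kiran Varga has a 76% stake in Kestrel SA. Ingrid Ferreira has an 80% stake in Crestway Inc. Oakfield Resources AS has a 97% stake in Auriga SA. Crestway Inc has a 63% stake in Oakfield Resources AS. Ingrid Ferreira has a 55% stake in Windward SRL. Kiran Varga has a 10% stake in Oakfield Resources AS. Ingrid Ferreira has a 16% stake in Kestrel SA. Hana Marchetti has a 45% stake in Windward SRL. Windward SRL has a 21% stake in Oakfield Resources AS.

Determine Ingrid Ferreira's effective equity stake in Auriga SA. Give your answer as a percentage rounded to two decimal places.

Ingrid reaches Auriga along 2 paths.
Via Crestway → Oakfield: 80% × 63% × 97% = 48.888%.
Via Windward → Oakfield: 55% × 21% × 97% = 11.2035%.
Total: 48.888% + 11.2035% = 60.0915%.
Rounded: 60.09%.

60.09%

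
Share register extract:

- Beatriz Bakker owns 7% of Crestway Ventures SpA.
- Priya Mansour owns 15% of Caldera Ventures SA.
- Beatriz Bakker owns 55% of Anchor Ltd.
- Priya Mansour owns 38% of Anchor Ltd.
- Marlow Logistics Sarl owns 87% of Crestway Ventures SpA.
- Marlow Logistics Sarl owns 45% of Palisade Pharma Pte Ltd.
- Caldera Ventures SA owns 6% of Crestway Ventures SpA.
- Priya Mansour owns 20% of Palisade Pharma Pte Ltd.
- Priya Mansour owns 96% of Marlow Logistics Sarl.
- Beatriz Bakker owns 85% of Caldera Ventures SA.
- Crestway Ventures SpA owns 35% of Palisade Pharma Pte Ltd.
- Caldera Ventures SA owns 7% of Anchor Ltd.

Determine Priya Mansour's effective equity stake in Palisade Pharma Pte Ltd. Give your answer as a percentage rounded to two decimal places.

92.75%

Priya reaches Palisade along 4 paths.
Via Caldera → Crestway: 15% × 6% × 35% = 0.315%.
Via Marlow → Crestway: 96% × 87% × 35% = 29.232%.
Via Marlow: 96% × 45% = 43.2%.
Direct stake: 20% = 20%.
Total: 0.315% + 29.232% + 43.2% + 20% = 92.747%.
Rounded: 92.75%.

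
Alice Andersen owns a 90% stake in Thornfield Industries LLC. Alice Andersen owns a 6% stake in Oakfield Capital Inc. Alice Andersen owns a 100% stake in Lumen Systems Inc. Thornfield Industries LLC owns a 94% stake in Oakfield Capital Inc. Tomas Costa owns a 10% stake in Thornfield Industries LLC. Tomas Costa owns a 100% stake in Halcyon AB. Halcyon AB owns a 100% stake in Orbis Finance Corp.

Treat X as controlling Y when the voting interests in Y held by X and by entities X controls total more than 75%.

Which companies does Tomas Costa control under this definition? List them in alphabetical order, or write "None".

Tomas holds 100% of Halcyon, so Tomas controls Halcyon.
Halcyon holds 100% of Orbis, so Tomas controls Orbis.
No other company's threshold is met.

Halcyon AB, Orbis Finance Corp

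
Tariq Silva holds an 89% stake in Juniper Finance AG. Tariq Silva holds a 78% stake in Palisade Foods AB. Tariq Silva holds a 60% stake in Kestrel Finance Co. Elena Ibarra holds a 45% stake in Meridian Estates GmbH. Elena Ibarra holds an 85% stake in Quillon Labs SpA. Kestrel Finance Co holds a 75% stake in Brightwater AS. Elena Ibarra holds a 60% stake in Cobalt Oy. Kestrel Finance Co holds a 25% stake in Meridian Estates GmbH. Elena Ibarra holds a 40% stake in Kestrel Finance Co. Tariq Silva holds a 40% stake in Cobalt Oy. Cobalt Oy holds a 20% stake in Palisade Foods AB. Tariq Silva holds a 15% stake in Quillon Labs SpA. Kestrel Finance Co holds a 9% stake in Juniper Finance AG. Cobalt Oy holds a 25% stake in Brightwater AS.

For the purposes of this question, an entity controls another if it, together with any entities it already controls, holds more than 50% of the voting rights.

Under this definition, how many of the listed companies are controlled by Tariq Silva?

Tariq holds 60% of Kestrel, so Tariq controls Kestrel.
Tariq holds 78% of Palisade, so Tariq controls Palisade.
Tariq and Kestrel together hold 89% + 9% = 98% of Juniper, so Tariq controls Juniper.
Kestrel holds 75% of Brightwater, so Tariq controls Brightwater.
No other company's threshold is met.
Tariq controls 4 companies.

4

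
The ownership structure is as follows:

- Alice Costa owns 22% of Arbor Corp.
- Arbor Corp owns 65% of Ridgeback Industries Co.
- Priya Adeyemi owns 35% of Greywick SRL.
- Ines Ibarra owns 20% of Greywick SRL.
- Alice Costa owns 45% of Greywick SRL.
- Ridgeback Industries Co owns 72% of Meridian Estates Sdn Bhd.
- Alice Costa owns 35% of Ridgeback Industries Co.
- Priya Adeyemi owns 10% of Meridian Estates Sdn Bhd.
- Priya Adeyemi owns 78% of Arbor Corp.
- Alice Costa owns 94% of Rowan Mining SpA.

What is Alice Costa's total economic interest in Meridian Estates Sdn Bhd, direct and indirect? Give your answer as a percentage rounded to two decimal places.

35.50%

Alice reaches Meridian along 2 paths.
Via Ridgeback: 35% × 72% = 25.2%.
Via Arbor → Ridgeback: 22% × 65% × 72% = 10.296%.
Total: 25.2% + 10.296% = 35.496%.
Rounded: 35.50%.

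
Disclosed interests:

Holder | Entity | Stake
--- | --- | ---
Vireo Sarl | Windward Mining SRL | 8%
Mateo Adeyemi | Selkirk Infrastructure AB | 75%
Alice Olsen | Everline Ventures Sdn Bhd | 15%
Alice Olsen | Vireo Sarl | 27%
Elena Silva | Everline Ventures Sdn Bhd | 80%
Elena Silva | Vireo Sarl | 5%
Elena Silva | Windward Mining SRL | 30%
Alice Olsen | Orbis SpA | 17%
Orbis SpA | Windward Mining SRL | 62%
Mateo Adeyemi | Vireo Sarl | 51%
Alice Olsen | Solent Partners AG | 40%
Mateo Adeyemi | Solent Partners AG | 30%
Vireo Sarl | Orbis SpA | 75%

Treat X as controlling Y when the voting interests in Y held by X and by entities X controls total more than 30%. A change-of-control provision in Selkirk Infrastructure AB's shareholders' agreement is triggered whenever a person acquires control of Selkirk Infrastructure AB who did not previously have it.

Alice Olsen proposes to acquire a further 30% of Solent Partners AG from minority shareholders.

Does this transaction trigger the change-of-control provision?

No

The purchase changes only Alice's holdings, so Alice is the only person who could newly come to control Selkirk.
Alice holds 40% of Solent, so Alice controls Solent.
Neither Alice nor any entity Alice controls holds any voting interest in Selkirk.
So before the transaction, Alice does not control Selkirk.
After the purchase, Alice's direct stake in Solent rises to 40% + 30% = 70%.
Alice holds 70% of Solent, so Alice controls Solent.
After the transaction, neither Alice nor any entity Alice controls holds a voting interest in Selkirk, so Alice still does not control it.
No new person acquires control, so the clause is not triggered.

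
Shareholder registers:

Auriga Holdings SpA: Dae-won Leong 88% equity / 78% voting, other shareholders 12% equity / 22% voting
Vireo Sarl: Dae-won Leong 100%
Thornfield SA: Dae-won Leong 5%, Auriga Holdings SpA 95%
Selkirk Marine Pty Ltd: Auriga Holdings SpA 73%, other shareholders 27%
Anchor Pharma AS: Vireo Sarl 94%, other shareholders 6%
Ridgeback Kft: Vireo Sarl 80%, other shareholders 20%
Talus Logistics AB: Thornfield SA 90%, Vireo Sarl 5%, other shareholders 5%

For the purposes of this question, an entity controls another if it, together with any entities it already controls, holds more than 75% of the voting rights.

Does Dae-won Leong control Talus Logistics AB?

Yes

Dae-won holds 100% of Vireo, so Dae-won controls Vireo.
Dae-won holds 78% of Auriga, so Dae-won controls Auriga.
Dae-won and Auriga together hold 5% + 95% = 100% of Thornfield, so Dae-won controls Thornfield.
Thornfield and Vireo together hold 90% + 5% = 95% of Talus, so Dae-won controls Talus.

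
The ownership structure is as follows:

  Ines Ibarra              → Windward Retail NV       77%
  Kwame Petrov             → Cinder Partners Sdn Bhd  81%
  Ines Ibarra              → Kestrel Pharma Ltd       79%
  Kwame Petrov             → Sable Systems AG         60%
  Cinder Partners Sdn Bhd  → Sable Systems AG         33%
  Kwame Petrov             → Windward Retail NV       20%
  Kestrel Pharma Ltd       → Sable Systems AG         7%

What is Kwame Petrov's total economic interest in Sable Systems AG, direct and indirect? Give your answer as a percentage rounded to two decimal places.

Kwame reaches Sable along 2 paths.
Direct stake: 60% = 60%.
Via Cinder: 81% × 33% = 26.73%.
Total: 60% + 26.73% = 86.73%.

86.73%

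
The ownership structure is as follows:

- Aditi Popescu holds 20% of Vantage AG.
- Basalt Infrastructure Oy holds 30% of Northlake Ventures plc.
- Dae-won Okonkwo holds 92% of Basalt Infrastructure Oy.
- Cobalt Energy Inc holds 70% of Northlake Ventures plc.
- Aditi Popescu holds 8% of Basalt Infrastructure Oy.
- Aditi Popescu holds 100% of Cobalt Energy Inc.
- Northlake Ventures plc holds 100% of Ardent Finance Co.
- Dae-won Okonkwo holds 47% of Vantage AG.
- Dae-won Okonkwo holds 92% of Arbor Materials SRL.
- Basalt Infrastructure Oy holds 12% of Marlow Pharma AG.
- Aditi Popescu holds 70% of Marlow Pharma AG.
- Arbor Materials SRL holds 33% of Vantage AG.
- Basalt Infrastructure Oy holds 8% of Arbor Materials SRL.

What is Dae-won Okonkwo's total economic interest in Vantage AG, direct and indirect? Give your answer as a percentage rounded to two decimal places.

79.79%

Dae-won reaches Vantage along 3 paths.
Via Basalt → Arbor: 92% × 8% × 33% = 2.4288%.
Via Arbor: 92% × 33% = 30.36%.
Direct stake: 47% = 47%.
Total: 2.4288% + 30.36% + 47% = 79.7888%.
Rounded: 79.79%.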